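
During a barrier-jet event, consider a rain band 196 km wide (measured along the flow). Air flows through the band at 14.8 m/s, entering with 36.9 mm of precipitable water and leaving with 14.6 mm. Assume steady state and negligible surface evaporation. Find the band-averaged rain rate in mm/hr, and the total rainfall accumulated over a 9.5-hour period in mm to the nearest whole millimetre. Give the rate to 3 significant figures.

R ≈ 6.06 mm/hr; total ≈ 58 mm

Column moisture flux per unit crosswind length is F = V × PW.
Inflow: F_in = 14.8 × 36.9 = 546.12 mm·m/s
Outflow: F_out = 14.8 × 14.6 = 216.08 mm·m/s
Steady-state rate R = (F_in − F_out)/L = (546.12 − 216.08) / 196000 m = 1.684e-03 mm/s.
R = 1.684e-03 × 3600 = 6.06 mm/hr.
Over 9.5 h: total = 6.06 × 9.5 = 57.57 ≈ 58 mm.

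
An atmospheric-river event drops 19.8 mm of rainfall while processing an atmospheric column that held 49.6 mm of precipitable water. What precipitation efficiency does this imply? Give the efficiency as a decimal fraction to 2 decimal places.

ε = rainfall / PW = 19.8 / 49.6 = 0.40.

ε ≈ 0.40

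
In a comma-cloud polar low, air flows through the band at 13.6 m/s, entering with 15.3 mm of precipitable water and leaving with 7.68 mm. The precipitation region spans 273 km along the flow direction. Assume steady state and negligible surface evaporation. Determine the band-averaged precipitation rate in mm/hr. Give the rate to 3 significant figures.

R ≈ 1.37 mm/hr

Column moisture flux per unit crosswind length is F = V × PW.
Inflow: F_in = 13.6 × 15.3 = 208.08 mm·m/s
Outflow: F_out = 13.6 × 7.68 = 104.448 mm·m/s
Steady-state rate R = (F_in − F_out)/L = (208.08 − 104.448) / 273000 m = 3.796e-04 mm/s.
R = 3.796e-04 × 3600 = 1.37 mm/hr.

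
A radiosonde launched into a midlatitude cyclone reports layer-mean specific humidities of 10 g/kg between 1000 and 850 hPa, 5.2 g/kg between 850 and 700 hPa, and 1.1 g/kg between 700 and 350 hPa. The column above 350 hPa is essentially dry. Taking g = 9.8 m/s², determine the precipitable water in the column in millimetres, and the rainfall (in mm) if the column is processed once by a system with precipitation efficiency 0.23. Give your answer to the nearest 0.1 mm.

Precipitable water is the column-integrated vapour mass per unit area: PW = (1/g) Σ q̄ Δp, with q in kg/kg and Δp in Pa (1 kg/m² of water = 1 mm).
Layer 1000–850 hPa: Δp = 150 hPa = 15000 Pa, q̄ = 0.01 kg/kg → 0.01 × 15000 / 9.8 = 15.31 mm
Layer 850–700 hPa: Δp = 150 hPa = 15000 Pa, q̄ = 0.0052 kg/kg → 0.0052 × 15000 / 9.8 = 7.96 mm
Layer 700–350 hPa: Δp = 350 hPa = 35000 Pa, q̄ = 0.0011 kg/kg → 0.0011 × 35000 / 9.8 = 3.93 mm
PW = 15.31 + 7.96 + 3.93 = 27.20 ≈ 27.2 mm.
Rainfall = ε × PW = 0.23 × 27.2 = 6.3 mm.

PW ≈ 27.2 mm; rainfall ≈ 6.3 mm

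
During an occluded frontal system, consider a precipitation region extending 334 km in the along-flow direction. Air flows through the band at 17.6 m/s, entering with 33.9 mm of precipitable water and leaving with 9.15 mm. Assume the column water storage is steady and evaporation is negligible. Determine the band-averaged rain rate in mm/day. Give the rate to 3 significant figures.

Column moisture flux per unit crosswind length is F = V × PW.
Inflow: F_in = 17.6 × 33.9 = 596.64 mm·m/s
Outflow: F_out = 17.6 × 9.15 = 161.04 mm·m/s
Steady-state rate R = (F_in − F_out)/L = (596.64 − 161.04) / 334000 m = 1.304e-03 mm/s.
R = 1.304e-03 × 3600 × 24 = 113 mm/day.

R ≈ 113 mm/day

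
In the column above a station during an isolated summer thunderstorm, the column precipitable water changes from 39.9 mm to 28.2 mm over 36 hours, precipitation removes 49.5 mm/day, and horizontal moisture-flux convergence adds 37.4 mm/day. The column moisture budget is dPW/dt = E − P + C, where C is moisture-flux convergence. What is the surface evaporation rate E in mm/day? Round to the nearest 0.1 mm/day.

dPW/dt = (28.2 − 39.9) mm / (36/24 day) = -7.800 mm/day.
E = dPW/dt + P − C = (-7.800) + 49.5 − (37.4) = 4.3 mm/day.

E ≈ 4.3 mm/day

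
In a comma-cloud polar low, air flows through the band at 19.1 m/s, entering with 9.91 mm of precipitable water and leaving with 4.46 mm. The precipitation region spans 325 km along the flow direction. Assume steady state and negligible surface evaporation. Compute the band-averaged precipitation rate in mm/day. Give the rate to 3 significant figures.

R ≈ 27.7 mm/day

Column moisture flux per unit crosswind length is F = V × PW.
Inflow: F_in = 19.1 × 9.91 = 189.281 mm·m/s
Outflow: F_out = 19.1 × 4.46 = 85.186 mm·m/s
Steady-state rate R = (F_in − F_out)/L = (189.281 − 85.186) / 325000 m = 3.203e-04 mm/s.
R = 3.203e-04 × 3600 × 24 = 27.7 mm/day.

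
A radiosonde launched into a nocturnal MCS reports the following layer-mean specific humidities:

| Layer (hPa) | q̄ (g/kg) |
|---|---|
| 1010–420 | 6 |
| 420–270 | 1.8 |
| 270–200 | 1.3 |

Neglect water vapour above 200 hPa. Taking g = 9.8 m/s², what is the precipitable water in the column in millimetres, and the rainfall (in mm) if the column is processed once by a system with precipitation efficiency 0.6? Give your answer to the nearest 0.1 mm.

PW ≈ 39.8 mm; rainfall ≈ 23.9 mm

Precipitable water is the column-integrated vapour mass per unit area: PW = (1/g) Σ q̄ Δp, with q in kg/kg and Δp in Pa (1 kg/m² of water = 1 mm).
Layer 1010–420 hPa: Δp = 590 hPa = 59000 Pa, q̄ = 0.006 kg/kg → 0.006 × 59000 / 9.8 = 36.12 mm
Layer 420–270 hPa: Δp = 150 hPa = 15000 Pa, q̄ = 0.0018 kg/kg → 0.0018 × 15000 / 9.8 = 2.76 mm
Layer 270–200 hPa: Δp = 70 hPa = 7000 Pa, q̄ = 0.0013 kg/kg → 0.0013 × 7000 / 9.8 = 0.93 mm
PW = 36.12 + 2.76 + 0.93 = 39.81 ≈ 39.8 mm.
Rainfall = ε × PW = 0.6 × 39.8 = 23.9 mm.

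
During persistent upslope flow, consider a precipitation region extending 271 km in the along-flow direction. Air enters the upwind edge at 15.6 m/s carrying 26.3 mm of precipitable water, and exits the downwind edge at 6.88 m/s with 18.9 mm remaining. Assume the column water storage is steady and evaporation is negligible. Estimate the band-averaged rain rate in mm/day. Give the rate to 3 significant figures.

Column moisture flux per unit crosswind length is F = V × PW.
Inflow: F_in = 15.6 × 26.3 = 410.28 mm·m/s
Outflow: F_out = 6.88 × 18.9 = 130.032 mm·m/s
Steady-state rate R = (F_in − F_out)/L = (410.28 − 130.032) / 271000 m = 1.034e-03 mm/s.
R = 1.034e-03 × 3600 × 24 = 89.3 mm/day.

R ≈ 89.3 mm/day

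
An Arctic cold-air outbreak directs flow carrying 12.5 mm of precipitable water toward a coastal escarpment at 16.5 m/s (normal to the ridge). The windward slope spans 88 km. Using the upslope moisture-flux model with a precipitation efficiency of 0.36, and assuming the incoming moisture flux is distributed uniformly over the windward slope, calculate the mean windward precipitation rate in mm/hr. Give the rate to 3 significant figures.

R ≈ 3.04 mm/hr

Incoming column moisture flux per unit ridge length: F = V × PW = 16.5 × 12.5 = 206.25 mm·m/s.
Spread over the 88 km slope with efficiency ε = 0.36: R = ε·F/W = 0.36 × 206.25 / 88000 m = 8.437e-04 mm/s.
R = 8.437e-04 × 3600 = 3.04 mm/hr.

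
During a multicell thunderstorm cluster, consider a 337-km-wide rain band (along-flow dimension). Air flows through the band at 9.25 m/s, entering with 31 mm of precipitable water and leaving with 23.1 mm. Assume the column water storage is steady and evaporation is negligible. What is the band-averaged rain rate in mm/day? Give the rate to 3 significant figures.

R ≈ 18.7 mm/day

Column moisture flux per unit crosswind length is F = V × PW.
Inflow: F_in = 9.25 × 31 = 286.75 mm·m/s
Outflow: F_out = 9.25 × 23.1 = 213.675 mm·m/s
Steady-state rate R = (F_in − F_out)/L = (286.75 − 213.675) / 337000 m = 2.168e-04 mm/s.
R = 2.168e-04 × 3600 × 24 = 18.7 mm/day.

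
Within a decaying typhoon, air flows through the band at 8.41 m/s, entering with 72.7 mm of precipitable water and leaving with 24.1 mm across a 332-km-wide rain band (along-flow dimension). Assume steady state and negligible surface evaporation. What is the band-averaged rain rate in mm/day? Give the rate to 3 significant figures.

Column moisture flux per unit crosswind length is F = V × PW.
Inflow: F_in = 8.41 × 72.7 = 611.407 mm·m/s
Outflow: F_out = 8.41 × 24.1 = 202.681 mm·m/s
Steady-state rate R = (F_in − F_out)/L = (611.407 − 202.681) / 332000 m = 1.231e-03 mm/s.
R = 1.231e-03 × 3600 × 24 = 106 mm/day.

R ≈ 106 mm/day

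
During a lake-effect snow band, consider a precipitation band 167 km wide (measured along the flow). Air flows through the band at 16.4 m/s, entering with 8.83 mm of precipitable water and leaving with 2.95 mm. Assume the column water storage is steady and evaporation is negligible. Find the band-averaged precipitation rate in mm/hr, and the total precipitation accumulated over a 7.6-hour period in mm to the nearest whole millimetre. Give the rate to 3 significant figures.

R ≈ 2.08 mm/hr; total ≈ 16 mm

Column moisture flux per unit crosswind length is F = V × PW.
Inflow: F_in = 16.4 × 8.83 = 144.812 mm·m/s
Outflow: F_out = 16.4 × 2.95 = 48.38 mm·m/s
Steady-state rate R = (F_in − F_out)/L = (144.812 − 48.38) / 167000 m = 5.774e-04 mm/s.
R = 5.774e-04 × 3600 = 2.08 mm/hr.
Over 7.6 h: total = 2.08 × 7.6 = 15.808 ≈ 16 mm.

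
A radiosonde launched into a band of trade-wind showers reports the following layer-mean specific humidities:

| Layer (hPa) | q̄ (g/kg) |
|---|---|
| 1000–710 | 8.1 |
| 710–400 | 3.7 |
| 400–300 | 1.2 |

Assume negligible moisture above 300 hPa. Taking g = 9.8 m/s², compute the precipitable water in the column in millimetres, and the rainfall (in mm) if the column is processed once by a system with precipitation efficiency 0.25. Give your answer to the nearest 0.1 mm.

Precipitable water is the column-integrated vapour mass per unit area: PW = (1/g) Σ q̄ Δp, with q in kg/kg and Δp in Pa (1 kg/m² of water = 1 mm).
Layer 1000–710 hPa: Δp = 290 hPa = 29000 Pa, q̄ = 0.0081 kg/kg → 0.0081 × 29000 / 9.8 = 23.97 mm
Layer 710–400 hPa: Δp = 310 hPa = 31000 Pa, q̄ = 0.0037 kg/kg → 0.0037 × 31000 / 9.8 = 11.70 mm
Layer 400–300 hPa: Δp = 100 hPa = 10000 Pa, q̄ = 0.0012 kg/kg → 0.0012 × 10000 / 9.8 = 1.22 mm
PW = 23.97 + 11.70 + 1.22 = 36.89 ≈ 36.9 mm.
Rainfall = ε × PW = 0.25 × 36.9 = 9.2 mm.

PW ≈ 36.9 mm; rainfall ≈ 9.2 mm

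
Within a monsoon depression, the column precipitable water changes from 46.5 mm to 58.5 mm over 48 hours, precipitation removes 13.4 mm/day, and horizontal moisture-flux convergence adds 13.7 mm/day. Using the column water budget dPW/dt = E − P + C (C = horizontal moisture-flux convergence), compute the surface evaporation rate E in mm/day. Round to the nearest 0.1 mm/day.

E ≈ 5.7 mm/day

dPW/dt = (58.5 − 46.5) mm / (48/24 day) = +6.000 mm/day.
E = dPW/dt + P − C = (+6.000) + 13.4 − (13.7) = 5.7 mm/day.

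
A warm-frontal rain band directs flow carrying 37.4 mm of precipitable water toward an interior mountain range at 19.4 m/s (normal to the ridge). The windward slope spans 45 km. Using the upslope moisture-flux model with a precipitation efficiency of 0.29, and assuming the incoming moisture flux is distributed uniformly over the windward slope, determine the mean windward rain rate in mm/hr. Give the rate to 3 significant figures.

R ≈ 16.8 mm/hr

Incoming column moisture flux per unit ridge length: F = V × PW = 19.4 × 37.4 = 725.56 mm·m/s.
Spread over the 45 km slope with efficiency ε = 0.29: R = ε·F/W = 0.29 × 725.56 / 45000 m = 4.676e-03 mm/s.
R = 4.676e-03 × 3600 = 16.8 mm/hr.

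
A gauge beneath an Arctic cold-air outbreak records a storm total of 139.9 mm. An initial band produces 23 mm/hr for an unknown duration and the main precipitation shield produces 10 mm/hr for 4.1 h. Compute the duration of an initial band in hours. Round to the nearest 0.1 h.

Known phases: 10 × 4.1 = 41 mm.
Remaining depth = 139.9 − 41 = 98.9 mm.
Duration = 98.9 / 23 = 4.3 h.

duration ≈ 4.3 h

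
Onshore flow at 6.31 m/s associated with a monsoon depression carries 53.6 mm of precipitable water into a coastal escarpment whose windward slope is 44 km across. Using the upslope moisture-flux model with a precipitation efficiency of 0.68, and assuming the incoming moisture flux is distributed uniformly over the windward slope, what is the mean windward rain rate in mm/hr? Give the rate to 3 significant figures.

Incoming column moisture flux per unit ridge length: F = V × PW = 6.31 × 53.6 = 338.216 mm·m/s.
Spread over the 44 km slope with efficiency ε = 0.68: R = ε·F/W = 0.68 × 338.216 / 44000 m = 5.227e-03 mm/s.
R = 5.227e-03 × 3600 = 18.8 mm/hr.

R ≈ 18.8 mm/hr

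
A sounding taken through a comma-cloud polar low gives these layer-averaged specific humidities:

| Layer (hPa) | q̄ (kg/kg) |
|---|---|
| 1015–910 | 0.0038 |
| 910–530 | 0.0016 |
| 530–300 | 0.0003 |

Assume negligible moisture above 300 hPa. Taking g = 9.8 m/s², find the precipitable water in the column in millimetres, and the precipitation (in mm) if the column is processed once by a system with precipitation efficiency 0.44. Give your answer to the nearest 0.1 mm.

PW ≈ 11.0 mm; precipitation ≈ 4.8 mm

Precipitable water is the column-integrated vapour mass per unit area: PW = (1/g) Σ q̄ Δp, with q in kg/kg and Δp in Pa (1 kg/m² of water = 1 mm).
Layer 1015–910 hPa: Δp = 105 hPa = 10500 Pa, q̄ = 0.0038 kg/kg → 0.0038 × 10500 / 9.8 = 4.07 mm
Layer 910–530 hPa: Δp = 380 hPa = 38000 Pa, q̄ = 0.0016 kg/kg → 0.0016 × 38000 / 9.8 = 6.20 mm
Layer 530–300 hPa: Δp = 230 hPa = 23000 Pa, q̄ = 0.0003 kg/kg → 0.0003 × 23000 / 9.8 = 0.70 mm
PW = 4.07 + 6.20 + 0.70 = 10.97 ≈ 11.0 mm.
Precipitation = ε × PW = 0.44 × 11.0 = 4.8 mm.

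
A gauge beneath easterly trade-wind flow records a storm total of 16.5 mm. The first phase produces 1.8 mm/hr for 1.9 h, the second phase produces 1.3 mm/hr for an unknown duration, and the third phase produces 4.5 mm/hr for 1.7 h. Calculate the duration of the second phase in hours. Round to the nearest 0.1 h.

duration ≈ 4.2 h

Known phases: 1.8 × 1.9 + 4.5 × 1.7 = 3.42 + 7.65 = 11.07 mm.
Remaining depth = 16.5 − 11.07 = 5.43 mm.
Duration = 5.43 / 1.3 = 4.2 h.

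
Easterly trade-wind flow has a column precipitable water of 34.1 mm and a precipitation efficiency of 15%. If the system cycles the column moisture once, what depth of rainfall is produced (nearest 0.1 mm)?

rainfall ≈ 5.1 mm

Rainfall = ε × PW = 0.15 × 34.1 = 5.1 mm.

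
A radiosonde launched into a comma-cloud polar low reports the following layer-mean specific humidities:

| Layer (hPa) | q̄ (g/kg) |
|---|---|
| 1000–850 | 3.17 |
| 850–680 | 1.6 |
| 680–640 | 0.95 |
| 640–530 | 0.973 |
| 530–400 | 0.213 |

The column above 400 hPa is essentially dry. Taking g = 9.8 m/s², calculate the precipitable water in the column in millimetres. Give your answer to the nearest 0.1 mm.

Precipitable water is the column-integrated vapour mass per unit area: PW = (1/g) Σ q̄ Δp, with q in kg/kg and Δp in Pa (1 kg/m² of water = 1 mm).
Layer 1000–850 hPa: Δp = 150 hPa = 15000 Pa, q̄ = 0.00317 kg/kg → 0.00317 × 15000 / 9.8 = 4.85 mm
Layer 850–680 hPa: Δp = 170 hPa = 17000 Pa, q̄ = 0.0016 kg/kg → 0.0016 × 17000 / 9.8 = 2.78 mm
Layer 680–640 hPa: Δp = 40 hPa = 4000 Pa, q̄ = 0.00095 kg/kg → 0.00095 × 4000 / 9.8 = 0.39 mm
Layer 640–530 hPa: Δp = 110 hPa = 11000 Pa, q̄ = 0.000973 kg/kg → 0.000973 × 11000 / 9.8 = 1.09 mm
Layer 530–400 hPa: Δp = 130 hPa = 13000 Pa, q̄ = 0.000213 kg/kg → 0.000213 × 13000 / 9.8 = 0.28 mm
PW = 4.85 + 2.78 + 0.39 + 1.09 + 0.28 = 9.39 ≈ 9.4 mm.

PW ≈ 9.4 mm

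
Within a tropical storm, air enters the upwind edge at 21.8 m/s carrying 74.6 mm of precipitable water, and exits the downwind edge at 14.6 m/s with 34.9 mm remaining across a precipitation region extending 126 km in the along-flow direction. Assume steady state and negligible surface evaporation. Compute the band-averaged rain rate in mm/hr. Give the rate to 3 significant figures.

R ≈ 31.9 mm/hr

Column moisture flux per unit crosswind length is F = V × PW.
Inflow: F_in = 21.8 × 74.6 = 1626.28 mm·m/s
Outflow: F_out = 14.6 × 34.9 = 509.54 mm·m/s
Steady-state rate R = (F_in − F_out)/L = (1626.28 − 509.54) / 126000 m = 8.863e-03 mm/s.
R = 8.863e-03 × 3600 = 31.9 mm/hr.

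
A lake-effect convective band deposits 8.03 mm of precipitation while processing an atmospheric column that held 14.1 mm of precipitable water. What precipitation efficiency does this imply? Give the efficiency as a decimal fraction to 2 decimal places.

ε ≈ 0.57

ε = precipitation / PW = 8.03 / 14.1 = 0.57.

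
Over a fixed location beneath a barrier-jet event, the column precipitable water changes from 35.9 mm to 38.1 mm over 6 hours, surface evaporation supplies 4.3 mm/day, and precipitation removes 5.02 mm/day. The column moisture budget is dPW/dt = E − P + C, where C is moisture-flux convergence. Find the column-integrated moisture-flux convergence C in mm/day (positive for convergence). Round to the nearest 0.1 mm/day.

C ≈ 9.5 mm/day

dPW/dt = (38.1 − 35.9) mm / (6/24 day) = +8.800 mm/day.
C = dPW/dt − E + P = (+8.800) − 4.3 + 5.02 = 9.5 mm/day.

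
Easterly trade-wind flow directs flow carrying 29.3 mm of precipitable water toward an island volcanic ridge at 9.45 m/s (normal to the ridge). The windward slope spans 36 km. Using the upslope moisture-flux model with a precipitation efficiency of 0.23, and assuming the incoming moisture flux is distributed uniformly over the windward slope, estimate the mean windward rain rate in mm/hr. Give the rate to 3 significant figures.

R ≈ 6.37 mm/hr

Incoming column moisture flux per unit ridge length: F = V × PW = 9.45 × 29.3 = 276.885 mm·m/s.
Spread over the 36 km slope with efficiency ε = 0.23: R = ε·F/W = 0.23 × 276.885 / 36000 m = 1.769e-03 mm/s.
R = 1.769e-03 × 3600 = 6.37 mm/hr.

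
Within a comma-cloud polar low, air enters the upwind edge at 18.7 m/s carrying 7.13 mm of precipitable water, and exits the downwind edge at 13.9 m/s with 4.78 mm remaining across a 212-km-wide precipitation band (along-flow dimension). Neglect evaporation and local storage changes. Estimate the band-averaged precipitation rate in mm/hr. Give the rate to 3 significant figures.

Column moisture flux per unit crosswind length is F = V × PW.
Inflow: F_in = 18.7 × 7.13 = 133.331 mm·m/s
Outflow: F_out = 13.9 × 4.78 = 66.442 mm·m/s
Steady-state rate R = (F_in − F_out)/L = (133.331 − 66.442) / 212000 m = 3.155e-04 mm/s.
R = 3.155e-04 × 3600 = 1.14 mm/hr.

R ≈ 1.14 mm/hr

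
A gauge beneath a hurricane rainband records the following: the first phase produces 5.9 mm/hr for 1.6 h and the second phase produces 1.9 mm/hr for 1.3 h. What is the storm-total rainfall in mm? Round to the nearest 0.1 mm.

Total = Σ Rᵢ Δtᵢ = 5.9 × 1.6 + 1.9 × 1.3
      = 9.44 + 2.47 = 11.9 mm.

total ≈ 11.9 mm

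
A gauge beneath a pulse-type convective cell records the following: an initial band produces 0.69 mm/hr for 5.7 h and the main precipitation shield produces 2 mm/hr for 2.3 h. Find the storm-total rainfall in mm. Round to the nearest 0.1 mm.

total ≈ 8.5 mm

Total = Σ Rᵢ Δtᵢ = 0.69 × 5.7 + 2 × 2.3
      = 3.933 + 4.6 = 8.5 mm.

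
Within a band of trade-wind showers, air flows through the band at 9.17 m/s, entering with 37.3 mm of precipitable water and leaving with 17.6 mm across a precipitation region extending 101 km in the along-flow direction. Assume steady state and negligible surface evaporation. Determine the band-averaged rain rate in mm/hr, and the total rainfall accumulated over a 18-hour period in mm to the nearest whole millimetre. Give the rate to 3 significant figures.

Column moisture flux per unit crosswind length is F = V × PW.
Inflow: F_in = 9.17 × 37.3 = 342.041 mm·m/s
Outflow: F_out = 9.17 × 17.6 = 161.392 mm·m/s
Steady-state rate R = (F_in − F_out)/L = (342.041 − 161.392) / 101000 m = 1.789e-03 mm/s.
R = 1.789e-03 × 3600 = 6.44 mm/hr.
Over 18 h: total = 6.44 × 18 = 115.92 ≈ 116 mm.

R ≈ 6.44 mm/hr; total ≈ 116 mm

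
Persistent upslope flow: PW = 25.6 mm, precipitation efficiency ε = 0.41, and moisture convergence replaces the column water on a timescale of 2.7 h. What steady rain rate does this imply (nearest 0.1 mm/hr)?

R ≈ 3.9 mm/hr

Each overturning extracts ε × PW = 0.41 × 25.6 = 10.496 mm.
Rate = ε·PW / τ = 10.496 / 2.7 h = 3.9 mm/hr.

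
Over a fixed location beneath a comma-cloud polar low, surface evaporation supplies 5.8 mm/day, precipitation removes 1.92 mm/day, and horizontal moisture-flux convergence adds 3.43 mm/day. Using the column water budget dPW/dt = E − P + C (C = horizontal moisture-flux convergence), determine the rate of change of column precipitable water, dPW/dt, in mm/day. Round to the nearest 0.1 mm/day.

dPW/dt = E − P + C = 5.8 − 1.92 + (3.43) = 7.3 mm/day.

dPW/dt ≈ 7.3 mm/day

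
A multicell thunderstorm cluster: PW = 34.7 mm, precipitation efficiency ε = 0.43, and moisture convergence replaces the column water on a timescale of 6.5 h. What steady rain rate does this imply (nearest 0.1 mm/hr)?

Each overturning extracts ε × PW = 0.43 × 34.7 = 14.921 mm.
Rate = ε·PW / τ = 14.921 / 6.5 h = 2.3 mm/hr.

R ≈ 2.3 mm/hr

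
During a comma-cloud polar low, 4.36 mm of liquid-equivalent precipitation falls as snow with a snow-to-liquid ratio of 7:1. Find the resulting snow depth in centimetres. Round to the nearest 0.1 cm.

Snow depth = liquid × ratio = 4.36 mm × 7 = 30.52 mm = 3.1 cm.

snow depth ≈ 3.1 cm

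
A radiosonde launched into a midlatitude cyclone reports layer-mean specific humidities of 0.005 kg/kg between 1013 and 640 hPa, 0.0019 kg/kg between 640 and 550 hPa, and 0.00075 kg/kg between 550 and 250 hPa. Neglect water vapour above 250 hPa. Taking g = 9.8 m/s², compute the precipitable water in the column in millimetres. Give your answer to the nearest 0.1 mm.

PW ≈ 23.1 mm

Precipitable water is the column-integrated vapour mass per unit area: PW = (1/g) Σ q̄ Δp, with q in kg/kg and Δp in Pa (1 kg/m² of water = 1 mm).
Layer 1013–640 hPa: Δp = 373 hPa = 37300 Pa, q̄ = 0.005 kg/kg → 0.005 × 37300 / 9.8 = 19.03 mm
Layer 640–550 hPa: Δp = 90 hPa = 9000 Pa, q̄ = 0.0019 kg/kg → 0.0019 × 9000 / 9.8 = 1.74 mm
Layer 550–250 hPa: Δp = 300 hPa = 30000 Pa, q̄ = 0.00075 kg/kg → 0.00075 × 30000 / 9.8 = 2.30 mm
PW = 19.03 + 1.74 + 2.30 = 23.07 ≈ 23.1 mm.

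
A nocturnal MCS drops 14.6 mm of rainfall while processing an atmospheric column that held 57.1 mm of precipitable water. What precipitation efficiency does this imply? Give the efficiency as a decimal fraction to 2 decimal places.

ε = rainfall / PW = 14.6 / 57.1 = 0.26.

ε ≈ 0.26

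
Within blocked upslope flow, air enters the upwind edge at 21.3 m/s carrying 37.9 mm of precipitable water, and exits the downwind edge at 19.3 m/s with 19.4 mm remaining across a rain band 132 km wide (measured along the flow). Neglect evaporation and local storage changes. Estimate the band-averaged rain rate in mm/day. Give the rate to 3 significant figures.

Column moisture flux per unit crosswind length is F = V × PW.
Inflow: F_in = 21.3 × 37.9 = 807.27 mm·m/s
Outflow: F_out = 19.3 × 19.4 = 374.42 mm·m/s
Steady-state rate R = (F_in − F_out)/L = (807.27 − 374.42) / 132000 m = 3.279e-03 mm/s.
R = 3.279e-03 × 3600 × 24 = 283 mm/day.

R ≈ 283 mm/day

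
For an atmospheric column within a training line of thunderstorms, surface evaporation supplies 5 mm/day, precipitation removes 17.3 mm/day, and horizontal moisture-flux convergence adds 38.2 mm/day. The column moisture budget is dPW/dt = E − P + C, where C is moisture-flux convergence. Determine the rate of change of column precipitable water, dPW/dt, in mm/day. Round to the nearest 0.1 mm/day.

dPW/dt = E − P + C = 5 − 17.3 + (38.2) = 25.9 mm/day.

dPW/dt ≈ 25.9 mm/day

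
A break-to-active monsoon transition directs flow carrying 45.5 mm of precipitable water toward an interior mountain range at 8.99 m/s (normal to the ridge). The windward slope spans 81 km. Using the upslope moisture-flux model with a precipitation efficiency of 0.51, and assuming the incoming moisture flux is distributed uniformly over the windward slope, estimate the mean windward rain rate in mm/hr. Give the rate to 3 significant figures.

Incoming column moisture flux per unit ridge length: F = V × PW = 8.99 × 45.5 = 409.045 mm·m/s.
Spread over the 81 km slope with efficiency ε = 0.51: R = ε·F/W = 0.51 × 409.045 / 81000 m = 2.575e-03 mm/s.
R = 2.575e-03 × 3600 = 9.27 mm/hr.

R ≈ 9.27 mm/hr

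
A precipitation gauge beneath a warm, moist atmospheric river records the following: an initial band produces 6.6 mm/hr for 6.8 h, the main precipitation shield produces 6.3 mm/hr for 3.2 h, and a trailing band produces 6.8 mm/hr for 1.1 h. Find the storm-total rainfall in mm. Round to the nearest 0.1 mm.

Total = Σ Rᵢ Δtᵢ = 6.6 × 6.8 + 6.3 × 3.2 + 6.8 × 1.1
      = 44.88 + 20.16 + 7.48 = 72.5 mm.

total ≈ 72.5 mm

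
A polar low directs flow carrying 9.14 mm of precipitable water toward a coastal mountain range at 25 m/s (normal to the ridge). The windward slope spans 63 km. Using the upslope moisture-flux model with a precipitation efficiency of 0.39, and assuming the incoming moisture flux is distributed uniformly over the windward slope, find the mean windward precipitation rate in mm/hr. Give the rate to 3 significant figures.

R ≈ 5.09 mm/hr

Incoming column moisture flux per unit ridge length: F = V × PW = 25 × 9.14 = 228.5 mm·m/s.
Spread over the 63 km slope with efficiency ε = 0.39: R = ε·F/W = 0.39 × 228.5 / 63000 m = 1.415e-03 mm/s.
R = 1.415e-03 × 3600 = 5.09 mm/hr.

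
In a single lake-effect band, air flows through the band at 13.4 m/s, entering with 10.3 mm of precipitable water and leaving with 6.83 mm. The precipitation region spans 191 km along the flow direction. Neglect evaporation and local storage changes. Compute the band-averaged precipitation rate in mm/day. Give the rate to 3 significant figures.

Column moisture flux per unit crosswind length is F = V × PW.
Inflow: F_in = 13.4 × 10.3 = 138.02 mm·m/s
Outflow: F_out = 13.4 × 6.83 = 91.522 mm·m/s
Steady-state rate R = (F_in − F_out)/L = (138.02 − 91.522) / 191000 m = 2.434e-04 mm/s.
R = 2.434e-04 × 3600 × 24 = 21.0 mm/day.

R ≈ 21.0 mm/day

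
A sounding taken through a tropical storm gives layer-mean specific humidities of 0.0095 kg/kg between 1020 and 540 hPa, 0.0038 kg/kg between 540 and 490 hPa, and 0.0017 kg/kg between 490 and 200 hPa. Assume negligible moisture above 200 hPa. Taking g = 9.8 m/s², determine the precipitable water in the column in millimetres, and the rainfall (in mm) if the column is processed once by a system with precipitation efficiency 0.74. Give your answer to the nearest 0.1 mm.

PW ≈ 53.5 mm; rainfall ≈ 39.6 mm

Precipitable water is the column-integrated vapour mass per unit area: PW = (1/g) Σ q̄ Δp, with q in kg/kg and Δp in Pa (1 kg/m² of water = 1 mm).
Layer 1020–540 hPa: Δp = 480 hPa = 48000 Pa, q̄ = 0.0095 kg/kg → 0.0095 × 48000 / 9.8 = 46.53 mm
Layer 540–490 hPa: Δp = 50 hPa = 5000 Pa, q̄ = 0.0038 kg/kg → 0.0038 × 5000 / 9.8 = 1.94 mm
Layer 490–200 hPa: Δp = 290 hPa = 29000 Pa, q̄ = 0.0017 kg/kg → 0.0017 × 29000 / 9.8 = 5.03 mm
PW = 46.53 + 1.94 + 5.03 = 53.50 ≈ 53.5 mm.
Rainfall = ε × PW = 0.74 × 53.5 = 39.6 mm.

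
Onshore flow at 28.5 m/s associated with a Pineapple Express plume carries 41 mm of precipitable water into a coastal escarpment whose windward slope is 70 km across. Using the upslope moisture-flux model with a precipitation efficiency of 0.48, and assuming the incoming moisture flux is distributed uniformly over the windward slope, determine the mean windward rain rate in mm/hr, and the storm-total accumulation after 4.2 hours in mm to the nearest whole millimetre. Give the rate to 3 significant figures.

R ≈ 28.8 mm/hr; total ≈ 121 mm

Incoming column moisture flux per unit ridge length: F = V × PW = 28.5 × 41 = 1168.5 mm·m/s.
Spread over the 70 km slope with efficiency ε = 0.48: R = ε·F/W = 0.48 × 1168.5 / 70000 m = 8.013e-03 mm/s.
R = 8.013e-03 × 3600 = 28.8 mm/hr.
Over 4.2 h: total = 28.8 × 4.2 = 120.96 ≈ 121 mm.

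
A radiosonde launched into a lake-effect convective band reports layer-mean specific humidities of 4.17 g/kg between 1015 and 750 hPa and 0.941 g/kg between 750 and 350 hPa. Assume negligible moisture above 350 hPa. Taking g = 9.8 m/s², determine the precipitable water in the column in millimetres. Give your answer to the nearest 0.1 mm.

PW ≈ 15.1 mm

Precipitable water is the column-integrated vapour mass per unit area: PW = (1/g) Σ q̄ Δp, with q in kg/kg and Δp in Pa (1 kg/m² of water = 1 mm).
Layer 1015–750 hPa: Δp = 265 hPa = 26500 Pa, q̄ = 0.00417 kg/kg → 0.00417 × 26500 / 9.8 = 11.28 mm
Layer 750–350 hPa: Δp = 400 hPa = 40000 Pa, q̄ = 0.000941 kg/kg → 0.000941 × 40000 / 9.8 = 3.84 mm
PW = 11.28 + 3.84 = 15.12 ≈ 15.1 mm.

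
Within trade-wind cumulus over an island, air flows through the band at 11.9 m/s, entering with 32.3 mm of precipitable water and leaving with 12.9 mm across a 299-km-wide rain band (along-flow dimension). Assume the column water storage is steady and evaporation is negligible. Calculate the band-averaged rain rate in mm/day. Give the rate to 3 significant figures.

Column moisture flux per unit crosswind length is F = V × PW.
Inflow: F_in = 11.9 × 32.3 = 384.37 mm·m/s
Outflow: F_out = 11.9 × 12.9 = 153.51 mm·m/s
Steady-state rate R = (F_in − F_out)/L = (384.37 − 153.51) / 299000 m = 7.721e-04 mm/s.
R = 7.721e-04 × 3600 × 24 = 66.7 mm/day.

R ≈ 66.7 mm/day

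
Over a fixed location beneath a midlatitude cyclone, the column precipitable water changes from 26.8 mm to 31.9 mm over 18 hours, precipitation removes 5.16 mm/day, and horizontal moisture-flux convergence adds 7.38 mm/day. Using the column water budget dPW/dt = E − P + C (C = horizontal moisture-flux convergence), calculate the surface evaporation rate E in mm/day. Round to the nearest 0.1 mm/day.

E ≈ 4.6 mm/day

dPW/dt = (31.9 − 26.8) mm / (18/24 day) = +6.800 mm/day.
E = dPW/dt + P − C = (+6.800) + 5.16 − (7.38) = 4.6 mm/day.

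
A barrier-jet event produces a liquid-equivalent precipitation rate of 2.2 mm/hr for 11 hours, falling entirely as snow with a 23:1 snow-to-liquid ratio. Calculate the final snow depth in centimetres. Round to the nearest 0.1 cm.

snow depth ≈ 55.7 cm

Liquid-equivalent depth = 2.2 × 11 = 24.2 mm.
Snow depth = 24.2 mm × 23 = 556.6 mm = 55.7 cm.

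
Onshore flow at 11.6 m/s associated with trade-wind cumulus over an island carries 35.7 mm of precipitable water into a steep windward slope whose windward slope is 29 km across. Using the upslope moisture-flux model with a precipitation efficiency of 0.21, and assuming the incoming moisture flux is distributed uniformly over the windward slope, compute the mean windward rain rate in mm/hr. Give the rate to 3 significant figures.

Incoming column moisture flux per unit ridge length: F = V × PW = 11.6 × 35.7 = 414.12 mm·m/s.
Spread over the 29 km slope with efficiency ε = 0.21: R = ε·F/W = 0.21 × 414.12 / 29000 m = 2.999e-03 mm/s.
R = 2.999e-03 × 3600 = 10.8 mm/hr.

R ≈ 10.8 mm/hr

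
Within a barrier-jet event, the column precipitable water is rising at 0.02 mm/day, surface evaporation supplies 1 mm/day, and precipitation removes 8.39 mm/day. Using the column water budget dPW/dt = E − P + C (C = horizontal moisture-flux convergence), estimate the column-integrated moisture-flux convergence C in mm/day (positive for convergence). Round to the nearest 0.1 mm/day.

dPW/dt = +0.02 mm/day.
C = dPW/dt − E + P = (+0.02) − 1 + 8.39 = 7.4 mm/day.

C ≈ 7.4 mm/day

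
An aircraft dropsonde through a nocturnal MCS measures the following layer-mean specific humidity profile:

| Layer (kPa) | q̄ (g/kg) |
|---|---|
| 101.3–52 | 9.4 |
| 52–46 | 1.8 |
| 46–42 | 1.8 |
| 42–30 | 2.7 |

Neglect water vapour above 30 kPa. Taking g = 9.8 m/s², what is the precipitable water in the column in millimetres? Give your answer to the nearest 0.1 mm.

Precipitable water is the column-integrated vapour mass per unit area: PW = (1/g) Σ q̄ Δp, with q in kg/kg and Δp in Pa (1 kg/m² of water = 1 mm).
Layer 101.3–52 kPa: Δp = 493 hPa = 49300 Pa, q̄ = 0.0094 kg/kg → 0.0094 × 49300 / 9.8 = 47.29 mm
Layer 52–46 kPa: Δp = 60 hPa = 6000 Pa, q̄ = 0.0018 kg/kg → 0.0018 × 6000 / 9.8 = 1.10 mm
Layer 46–42 kPa: Δp = 40 hPa = 4000 Pa, q̄ = 0.0018 kg/kg → 0.0018 × 4000 / 9.8 = 0.73 mm
Layer 42–30 kPa: Δp = 120 hPa = 12000 Pa, q̄ = 0.0027 kg/kg → 0.0027 × 12000 / 9.8 = 3.31 mm
PW = 47.29 + 1.10 + 0.73 + 3.31 = 52.43 ≈ 52.4 mm.

PW ≈ 52.4 mm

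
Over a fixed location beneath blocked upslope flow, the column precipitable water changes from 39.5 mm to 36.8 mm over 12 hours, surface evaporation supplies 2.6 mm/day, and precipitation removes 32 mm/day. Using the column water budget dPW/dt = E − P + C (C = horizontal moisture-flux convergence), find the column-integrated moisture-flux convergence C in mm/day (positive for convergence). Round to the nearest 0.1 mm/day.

C ≈ 24.0 mm/day

dPW/dt = (36.8 − 39.5) mm / (12/24 day) = -5.400 mm/day.
C = dPW/dt − E + P = (-5.400) − 2.6 + 32 = 24.0 mm/day.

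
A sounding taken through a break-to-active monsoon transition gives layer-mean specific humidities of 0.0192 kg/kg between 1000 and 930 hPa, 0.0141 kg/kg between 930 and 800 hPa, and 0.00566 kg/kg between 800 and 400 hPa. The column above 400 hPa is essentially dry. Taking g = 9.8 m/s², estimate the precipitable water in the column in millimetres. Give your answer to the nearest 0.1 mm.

Precipitable water is the column-integrated vapour mass per unit area: PW = (1/g) Σ q̄ Δp, with q in kg/kg and Δp in Pa (1 kg/m² of water = 1 mm).
Layer 1000–930 hPa: Δp = 70 hPa = 7000 Pa, q̄ = 0.0192 kg/kg → 0.0192 × 7000 / 9.8 = 13.71 mm
Layer 930–800 hPa: Δp = 130 hPa = 13000 Pa, q̄ = 0.0141 kg/kg → 0.0141 × 13000 / 9.8 = 18.70 mm
Layer 800–400 hPa: Δp = 400 hPa = 40000 Pa, q̄ = 0.00566 kg/kg → 0.00566 × 40000 / 9.8 = 23.10 mm
PW = 13.71 + 18.70 + 23.10 = 55.51 ≈ 55.5 mm.

PW ≈ 55.5 mm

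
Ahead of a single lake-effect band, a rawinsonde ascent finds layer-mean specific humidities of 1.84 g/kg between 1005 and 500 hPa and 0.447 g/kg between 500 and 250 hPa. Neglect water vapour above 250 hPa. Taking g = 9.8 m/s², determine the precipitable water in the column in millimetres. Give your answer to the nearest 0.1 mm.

Precipitable water is the column-integrated vapour mass per unit area: PW = (1/g) Σ q̄ Δp, with q in kg/kg and Δp in Pa (1 kg/m² of water = 1 mm).
Layer 1005–500 hPa: Δp = 505 hPa = 50500 Pa, q̄ = 0.00184 kg/kg → 0.00184 × 50500 / 9.8 = 9.48 mm
Layer 500–250 hPa: Δp = 250 hPa = 25000 Pa, q̄ = 0.000447 kg/kg → 0.000447 × 25000 / 9.8 = 1.14 mm
PW = 9.48 + 1.14 = 10.62 ≈ 10.6 mm.

PW ≈ 10.6 mm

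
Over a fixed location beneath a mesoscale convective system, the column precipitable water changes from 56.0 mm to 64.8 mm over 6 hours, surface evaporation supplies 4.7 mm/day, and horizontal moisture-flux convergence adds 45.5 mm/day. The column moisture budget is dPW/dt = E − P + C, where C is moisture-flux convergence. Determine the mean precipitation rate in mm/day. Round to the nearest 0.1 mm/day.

P ≈ 15.0 mm/day

dPW/dt = (64.8 − 56.0) mm / (6/24 day) = +35.200 mm/day.
P = E + C − dPW/dt = 4.7 + (45.5) − (+35.200) = 15.0 mm/day.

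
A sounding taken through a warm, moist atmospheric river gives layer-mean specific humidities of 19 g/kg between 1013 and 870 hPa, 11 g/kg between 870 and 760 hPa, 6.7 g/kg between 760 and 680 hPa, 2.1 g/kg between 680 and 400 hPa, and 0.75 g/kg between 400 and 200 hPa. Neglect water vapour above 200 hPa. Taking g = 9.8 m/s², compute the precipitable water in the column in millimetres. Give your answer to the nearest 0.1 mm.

Precipitable water is the column-integrated vapour mass per unit area: PW = (1/g) Σ q̄ Δp, with q in kg/kg and Δp in Pa (1 kg/m² of water = 1 mm).
Layer 1013–870 hPa: Δp = 143 hPa = 14300 Pa, q̄ = 0.019 kg/kg → 0.019 × 14300 / 9.8 = 27.72 mm
Layer 870–760 hPa: Δp = 110 hPa = 11000 Pa, q̄ = 0.011 kg/kg → 0.011 × 11000 / 9.8 = 12.35 mm
Layer 760–680 hPa: Δp = 80 hPa = 8000 Pa, q̄ = 0.0067 kg/kg → 0.0067 × 8000 / 9.8 = 5.47 mm
Layer 680–400 hPa: Δp = 280 hPa = 28000 Pa, q̄ = 0.0021 kg/kg → 0.0021 × 28000 / 9.8 = 6.00 mm
Layer 400–200 hPa: Δp = 200 hPa = 20000 Pa, q̄ = 0.00075 kg/kg → 0.00075 × 20000 / 9.8 = 1.53 mm
PW = 27.72 + 12.35 + 5.47 + 6.00 + 1.53 = 53.07 ≈ 53.1 mm.

PW ≈ 53.1 mm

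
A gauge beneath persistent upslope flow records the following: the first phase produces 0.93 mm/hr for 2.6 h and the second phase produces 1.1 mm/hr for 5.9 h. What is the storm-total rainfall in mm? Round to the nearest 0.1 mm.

Total = Σ Rᵢ Δtᵢ = 0.93 × 2.6 + 1.1 × 5.9
      = 2.418 + 6.49 = 8.9 mm.

total ≈ 8.9 mm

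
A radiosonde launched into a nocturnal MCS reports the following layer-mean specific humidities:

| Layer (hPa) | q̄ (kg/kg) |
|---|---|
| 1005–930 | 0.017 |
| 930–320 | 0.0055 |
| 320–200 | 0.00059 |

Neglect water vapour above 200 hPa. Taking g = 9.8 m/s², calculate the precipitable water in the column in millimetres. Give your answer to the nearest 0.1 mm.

PW ≈ 48.0 mm

Precipitable water is the column-integrated vapour mass per unit area: PW = (1/g) Σ q̄ Δp, with q in kg/kg and Δp in Pa (1 kg/m² of water = 1 mm).
Layer 1005–930 hPa: Δp = 75 hPa = 7500 Pa, q̄ = 0.017 kg/kg → 0.017 × 7500 / 9.8 = 13.01 mm
Layer 930–320 hPa: Δp = 610 hPa = 61000 Pa, q̄ = 0.0055 kg/kg → 0.0055 × 61000 / 9.8 = 34.23 mm
Layer 320–200 hPa: Δp = 120 hPa = 12000 Pa, q̄ = 0.00059 kg/kg → 0.00059 × 12000 / 9.8 = 0.72 mm
PW = 13.01 + 34.23 + 0.72 = 47.96 ≈ 48.0 mm.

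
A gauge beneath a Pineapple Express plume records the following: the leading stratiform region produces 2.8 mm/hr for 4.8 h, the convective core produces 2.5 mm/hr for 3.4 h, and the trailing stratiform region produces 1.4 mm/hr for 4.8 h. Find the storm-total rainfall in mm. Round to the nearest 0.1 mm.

Total = Σ Rᵢ Δtᵢ = 2.8 × 4.8 + 2.5 × 3.4 + 1.4 × 4.8
      = 13.44 + 8.5 + 6.72 = 28.7 mm.

total ≈ 28.7 mm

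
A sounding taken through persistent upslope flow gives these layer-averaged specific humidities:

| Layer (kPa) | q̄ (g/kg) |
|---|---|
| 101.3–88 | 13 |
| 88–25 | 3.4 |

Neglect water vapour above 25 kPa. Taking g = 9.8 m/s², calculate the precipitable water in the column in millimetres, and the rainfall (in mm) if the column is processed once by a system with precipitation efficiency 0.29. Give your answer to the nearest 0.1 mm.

Precipitable water is the column-integrated vapour mass per unit area: PW = (1/g) Σ q̄ Δp, with q in kg/kg and Δp in Pa (1 kg/m² of water = 1 mm).
Layer 101.3–88 kPa: Δp = 133 hPa = 13300 Pa, q̄ = 0.013 kg/kg → 0.013 × 13300 / 9.8 = 17.64 mm
Layer 88–25 kPa: Δp = 630 hPa = 63000 Pa, q̄ = 0.0034 kg/kg → 0.0034 × 63000 / 9.8 = 21.86 mm
PW = 17.64 + 21.86 = 39.50 ≈ 39.5 mm.
Rainfall = ε × PW = 0.29 × 39.5 = 11.5 mm.

PW ≈ 39.5 mm; rainfall ≈ 11.5 mm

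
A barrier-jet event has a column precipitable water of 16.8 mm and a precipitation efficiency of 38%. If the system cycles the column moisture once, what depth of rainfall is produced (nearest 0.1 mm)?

Rainfall = ε × PW = 0.38 × 16.8 = 6.4 mm.

rainfall ≈ 6.4 mm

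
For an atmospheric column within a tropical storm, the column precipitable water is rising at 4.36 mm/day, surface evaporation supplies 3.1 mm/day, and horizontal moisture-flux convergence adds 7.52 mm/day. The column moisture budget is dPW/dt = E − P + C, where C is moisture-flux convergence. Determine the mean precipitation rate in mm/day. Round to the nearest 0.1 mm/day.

P ≈ 6.3 mm/day

dPW/dt = +4.36 mm/day.
P = E + C − dPW/dt = 3.1 + (7.52) − (+4.36) = 6.3 mm/day.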